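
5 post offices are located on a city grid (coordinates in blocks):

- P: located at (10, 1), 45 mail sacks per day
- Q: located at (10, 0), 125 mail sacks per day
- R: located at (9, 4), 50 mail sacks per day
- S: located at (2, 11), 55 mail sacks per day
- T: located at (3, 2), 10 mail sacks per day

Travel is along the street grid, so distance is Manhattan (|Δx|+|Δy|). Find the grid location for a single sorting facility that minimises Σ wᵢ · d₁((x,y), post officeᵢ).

(10, 1)

Manhattan distance separates: Σwᵢ(|x−xᵢ|+|y−yᵢ|) = Σwᵢ|x−xᵢ| + Σwᵢ|y−yᵢ|, so x and y are optimised independently as 1-D weighted medians.
Total weight W = 285; half = 142.5.
x-coordinate, sorted with cumulative weight:
  x=2 (S, w=55) cum 55
  x=3 (T, w=10) cum 65
  x=9 (R, w=50) cum 115
  x=10 (P, w=45) cum 160  ← median
  x=10 (Q, w=125) cum 285
⇒ x* = 10
y-coordinate, sorted with cumulative weight:
  y=0 (Q, w=125) cum 125
  y=1 (P, w=45) cum 170  ← median
  y=2 (T, w=10) cum 180
  y=4 (R, w=50) cum 230
  y=11 (S, w=55) cum 285
⇒ y* = 1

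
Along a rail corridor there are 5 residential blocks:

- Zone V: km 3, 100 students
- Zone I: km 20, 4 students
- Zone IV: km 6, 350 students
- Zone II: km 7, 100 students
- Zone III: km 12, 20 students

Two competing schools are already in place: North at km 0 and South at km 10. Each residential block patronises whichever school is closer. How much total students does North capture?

The indifferent point is the midpoint (0+10)/2 = 5; residential blocks left of it (closer to North at 0) go to North, those right go to South.
  Zone V at 3 (w=100) → North
  Zone IV at 6 (w=350) → South
  Zone II at 7 (w=100) → South
  Zone III at 12 (w=20) → South
  Zone I at 20 (w=4) → South
North captures 100; South captures 474.

100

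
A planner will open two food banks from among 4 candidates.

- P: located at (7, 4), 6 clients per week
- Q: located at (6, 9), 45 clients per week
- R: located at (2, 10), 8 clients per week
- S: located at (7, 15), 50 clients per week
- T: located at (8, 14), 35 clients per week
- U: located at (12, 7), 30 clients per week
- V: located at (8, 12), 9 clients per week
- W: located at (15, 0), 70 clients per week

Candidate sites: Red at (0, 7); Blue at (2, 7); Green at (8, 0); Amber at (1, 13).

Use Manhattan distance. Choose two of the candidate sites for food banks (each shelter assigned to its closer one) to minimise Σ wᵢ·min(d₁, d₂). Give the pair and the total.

Evaluate every pair (each demand assigned to the nearer of the two):
  {Green, Amber}: total = 2039
  {Blue, Green}: total = 2318
  {Red, Green}: total = 2598
  {Blue, Amber}: total = 2794
  {Red, Amber}: total = 3104
  {Red, Blue}: total = 3246
Best pair: {Green, Amber} with total 2039.

{Green, Amber}, total 2039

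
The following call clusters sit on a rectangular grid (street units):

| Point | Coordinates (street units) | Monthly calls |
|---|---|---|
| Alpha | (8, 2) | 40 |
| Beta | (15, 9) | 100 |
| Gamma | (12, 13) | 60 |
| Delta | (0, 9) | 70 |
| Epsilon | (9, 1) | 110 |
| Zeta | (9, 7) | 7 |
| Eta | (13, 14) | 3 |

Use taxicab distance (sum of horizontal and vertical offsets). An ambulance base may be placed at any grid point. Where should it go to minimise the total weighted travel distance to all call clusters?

(9, 9)

Manhattan distance separates: Σwᵢ(|x−xᵢ|+|y−yᵢ|) = Σwᵢ|x−xᵢ| + Σwᵢ|y−yᵢ|, so x and y are optimised independently as 1-D weighted medians.
Total weight W = 390; half = 195.
x-coordinate, sorted with cumulative weight:
  x=0 (Delta, w=70) cum 70
  x=8 (Alpha, w=40) cum 110
  x=9 (Epsilon, w=110) cum 220  ← median
  x=9 (Zeta, w=7) cum 227
  x=12 (Gamma, w=60) cum 287
  x=13 (Eta, w=3) cum 290
  x=15 (Beta, w=100) cum 390
⇒ x* = 9
y-coordinate, sorted with cumulative weight:
  y=1 (Epsilon, w=110) cum 110
  y=2 (Alpha, w=40) cum 150
  y=7 (Zeta, w=7) cum 157
  y=9 (Beta, w=100) cum 257  ← median
  y=9 (Delta, w=70) cum 327
  y=13 (Gamma, w=60) cum 387
  y=14 (Eta, w=3) cum 390
⇒ y* = 9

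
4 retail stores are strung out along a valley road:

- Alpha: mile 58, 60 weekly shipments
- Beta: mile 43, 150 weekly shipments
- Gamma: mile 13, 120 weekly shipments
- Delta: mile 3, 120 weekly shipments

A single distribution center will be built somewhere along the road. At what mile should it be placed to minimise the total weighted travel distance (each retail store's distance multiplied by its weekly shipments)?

For a sum of weighted absolute distances on a line, the optimum is the weighted median (not the mean). Total weight W = 450; half-weight = 225.
Sort by position and accumulate weight:
  mile 3 (Delta, w=120) → cum 120
  mile 13 (Gamma, w=120) → cum 240  ≥ 225 → median here
  mile 43 (Beta, w=150) → cum 390
  mile 58 (Alpha, w=60) → cum 450
Optimal location: mile 13.

x = 13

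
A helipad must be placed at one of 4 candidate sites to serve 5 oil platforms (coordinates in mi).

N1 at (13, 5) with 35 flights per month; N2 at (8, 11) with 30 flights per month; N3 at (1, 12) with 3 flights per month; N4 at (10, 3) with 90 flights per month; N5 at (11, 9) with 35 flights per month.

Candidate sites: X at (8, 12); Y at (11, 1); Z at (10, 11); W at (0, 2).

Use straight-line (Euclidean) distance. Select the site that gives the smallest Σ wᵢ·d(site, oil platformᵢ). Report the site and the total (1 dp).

Total weighted distance at each candidate:
  X (8, 12): total = 1330.3
  Y (11, 1): total = 995.6
  Z (10, 11): total = 1120.2
  W (0, 2): total = 2219.2
Minimum is at Y with total 995.6 mi.

Y, total 995.6 mi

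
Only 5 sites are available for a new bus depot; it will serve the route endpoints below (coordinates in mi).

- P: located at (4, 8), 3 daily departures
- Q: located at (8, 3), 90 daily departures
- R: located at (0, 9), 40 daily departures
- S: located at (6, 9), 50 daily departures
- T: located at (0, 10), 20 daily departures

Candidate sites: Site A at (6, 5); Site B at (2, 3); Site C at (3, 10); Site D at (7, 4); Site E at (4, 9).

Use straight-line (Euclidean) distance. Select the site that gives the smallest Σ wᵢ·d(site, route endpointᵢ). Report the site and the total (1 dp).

Site A, total 910.0 mi

Total weighted distance at each candidate:
  Site A (6, 5): total = 910.0
  Site B (2, 3): total = 1315.3
  Site C (3, 10): total = 1125.5
  Site D (7, 4): total = 925.7
  Site E (4, 9): total = 994.5
Minimum is at Site A with total 910.0 mi.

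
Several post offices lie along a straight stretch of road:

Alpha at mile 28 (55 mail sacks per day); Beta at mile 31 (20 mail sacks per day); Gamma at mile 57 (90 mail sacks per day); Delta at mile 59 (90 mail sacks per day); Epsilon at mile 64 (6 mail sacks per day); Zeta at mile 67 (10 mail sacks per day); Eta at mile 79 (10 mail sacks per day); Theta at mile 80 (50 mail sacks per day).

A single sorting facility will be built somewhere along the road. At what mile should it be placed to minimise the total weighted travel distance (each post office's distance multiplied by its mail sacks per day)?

For a sum of weighted absolute distances on a line, the optimum is the weighted median (not the mean). Total weight W = 331; half-weight = 165.5.
Sort by position and accumulate weight:
  mile 28 (Alpha, w=55) → cum 55
  mile 31 (Beta, w=20) → cum 75
  mile 57 (Gamma, w=90) → cum 165
  mile 59 (Delta, w=90) → cum 255  ≥ 165.5 → median here
  mile 64 (Epsilon, w=6) → cum 261
  mile 67 (Zeta, w=10) → cum 271
  mile 79 (Eta, w=10) → cum 281
  mile 80 (Theta, w=50) → cum 331
Optimal location: mile 59.

x = 59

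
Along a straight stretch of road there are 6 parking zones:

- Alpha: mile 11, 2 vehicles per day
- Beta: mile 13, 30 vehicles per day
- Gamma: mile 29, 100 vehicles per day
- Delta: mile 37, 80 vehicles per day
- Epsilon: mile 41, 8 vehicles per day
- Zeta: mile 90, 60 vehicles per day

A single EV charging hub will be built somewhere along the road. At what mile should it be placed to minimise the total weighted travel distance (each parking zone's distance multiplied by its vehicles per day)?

For a sum of weighted absolute distances on a line, the optimum is the weighted median (not the mean). Total weight W = 280; half-weight = 140.
Sort by position and accumulate weight:
  mile 11 (Alpha, w=2) → cum 2
  mile 13 (Beta, w=30) → cum 32
  mile 29 (Gamma, w=100) → cum 132
  mile 37 (Delta, w=80) → cum 212  ≥ 140 → median here
  mile 41 (Epsilon, w=8) → cum 220
  mile 90 (Zeta, w=60) → cum 280
Optimal location: mile 37.

x = 37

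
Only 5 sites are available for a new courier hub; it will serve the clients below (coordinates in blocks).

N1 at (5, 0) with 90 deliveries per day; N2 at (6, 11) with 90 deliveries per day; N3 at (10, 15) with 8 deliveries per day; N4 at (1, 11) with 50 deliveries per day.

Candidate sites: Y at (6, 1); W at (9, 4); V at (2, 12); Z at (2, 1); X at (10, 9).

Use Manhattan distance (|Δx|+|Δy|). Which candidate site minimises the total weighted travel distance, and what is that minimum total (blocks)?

Y, total 1974 blocks

Total weighted distance at each candidate:
  Y (6, 1): total = 1974
  W (9, 4): total = 2466
  V (2, 12): total = 1988
  Z (2, 1): total = 2346
  X (10, 9): total = 2398
Minimum is at Y with total 1974 blocks.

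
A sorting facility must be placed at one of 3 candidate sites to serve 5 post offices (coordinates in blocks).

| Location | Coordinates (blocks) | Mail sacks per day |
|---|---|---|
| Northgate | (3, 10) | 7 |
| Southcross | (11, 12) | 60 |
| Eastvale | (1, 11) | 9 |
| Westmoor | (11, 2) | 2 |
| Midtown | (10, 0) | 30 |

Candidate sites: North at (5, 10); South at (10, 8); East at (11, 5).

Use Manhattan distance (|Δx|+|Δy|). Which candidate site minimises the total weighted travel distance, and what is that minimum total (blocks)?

Total weighted distance at each candidate:
  North (5, 10): total = 1017
  South (10, 8): total = 725
  East (11, 5): total = 841
Minimum is at South with total 725 blocks.

South, total 725 blocks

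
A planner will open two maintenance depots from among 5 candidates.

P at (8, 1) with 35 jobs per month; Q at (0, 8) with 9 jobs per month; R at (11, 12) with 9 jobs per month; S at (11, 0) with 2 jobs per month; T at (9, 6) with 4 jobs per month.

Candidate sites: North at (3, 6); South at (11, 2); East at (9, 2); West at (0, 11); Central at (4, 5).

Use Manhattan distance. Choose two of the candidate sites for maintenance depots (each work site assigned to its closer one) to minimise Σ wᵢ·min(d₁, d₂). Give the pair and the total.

Evaluate every pair (each demand assigned to the nearer of the two):
  {East, West}: total = 229
  {North, East}: total = 247
  {East, Central}: total = 265
  {South, West}: total = 285
  {North, South}: total = 303
  {South, East}: total = 315
  {South, Central}: total = 321
  {West, Central}: total = 463
  {North, Central}: total = 499
  {North, West}: total = 537
Best pair: {East, West} with total 229.

{East, West}, total 229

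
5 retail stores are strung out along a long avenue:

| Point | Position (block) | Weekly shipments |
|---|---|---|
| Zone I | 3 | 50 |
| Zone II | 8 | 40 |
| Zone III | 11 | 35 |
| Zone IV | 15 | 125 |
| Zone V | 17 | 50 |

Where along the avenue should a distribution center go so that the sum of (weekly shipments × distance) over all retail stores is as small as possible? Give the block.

x = 15

For a sum of weighted absolute distances on a line, the optimum is the weighted median (not the mean). Total weight W = 300; half-weight = 150.
Sort by position and accumulate weight:
  block 3 (Zone I, w=50) → cum 50
  block 8 (Zone II, w=40) → cum 90
  block 11 (Zone III, w=35) → cum 125
  block 15 (Zone IV, w=125) → cum 250  ≥ 150 → median here
  block 17 (Zone V, w=50) → cum 300
Optimal location: block 15.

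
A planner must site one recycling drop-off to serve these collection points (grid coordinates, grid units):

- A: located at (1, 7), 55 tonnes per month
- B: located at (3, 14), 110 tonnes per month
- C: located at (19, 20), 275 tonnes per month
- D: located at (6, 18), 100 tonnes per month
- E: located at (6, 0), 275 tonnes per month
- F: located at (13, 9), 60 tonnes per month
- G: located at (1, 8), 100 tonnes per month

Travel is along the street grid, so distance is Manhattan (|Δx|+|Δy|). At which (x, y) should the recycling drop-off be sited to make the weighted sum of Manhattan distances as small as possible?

(6, 9)

Manhattan distance separates: Σwᵢ(|x−xᵢ|+|y−yᵢ|) = Σwᵢ|x−xᵢ| + Σwᵢ|y−yᵢ|, so x and y are optimised independently as 1-D weighted medians.
Total weight W = 975; half = 487.5.
x-coordinate, sorted with cumulative weight:
  x=1 (A, w=55) cum 55
  x=1 (G, w=100) cum 155
  x=3 (B, w=110) cum 265
  x=6 (D, w=100) cum 365
  x=6 (E, w=275) cum 640  ← median
  x=13 (F, w=60) cum 700
  x=19 (C, w=275) cum 975
⇒ x* = 6
y-coordinate, sorted with cumulative weight:
  y=0 (E, w=275) cum 275
  y=7 (A, w=55) cum 330
  y=8 (G, w=100) cum 430
  y=9 (F, w=60) cum 490  ← median
  y=14 (B, w=110) cum 600
  y=18 (D, w=100) cum 700
  y=20 (C, w=275) cum 975
⇒ y* = 9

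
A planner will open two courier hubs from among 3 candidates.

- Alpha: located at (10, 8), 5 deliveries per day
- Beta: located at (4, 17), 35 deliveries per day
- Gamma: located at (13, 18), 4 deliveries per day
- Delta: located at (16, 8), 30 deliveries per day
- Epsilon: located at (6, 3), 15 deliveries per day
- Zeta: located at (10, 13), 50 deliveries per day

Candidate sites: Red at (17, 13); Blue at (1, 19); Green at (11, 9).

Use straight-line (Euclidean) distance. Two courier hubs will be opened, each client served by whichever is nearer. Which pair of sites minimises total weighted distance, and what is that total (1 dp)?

Evaluate every pair (each demand assigned to the nearer of the two):
  {Blue, Green}: total = 646.4
  {Red, Green}: total = 881.0
  {Red, Blue}: total = 920.8
Best pair: {Blue, Green} with total 646.4.

{Blue, Green}, total 646.4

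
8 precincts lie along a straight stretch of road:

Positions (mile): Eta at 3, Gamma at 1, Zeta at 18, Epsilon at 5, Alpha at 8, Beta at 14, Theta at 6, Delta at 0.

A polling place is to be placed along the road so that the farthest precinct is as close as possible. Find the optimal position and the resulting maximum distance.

The 1-center on a line is the midpoint of the two extreme points: leftmost at 0, rightmost at 18.
Optimal location = (0 + 18)/2 = 9; maximum distance = (18 − 0)/2 = 9.

location 9, max distance 9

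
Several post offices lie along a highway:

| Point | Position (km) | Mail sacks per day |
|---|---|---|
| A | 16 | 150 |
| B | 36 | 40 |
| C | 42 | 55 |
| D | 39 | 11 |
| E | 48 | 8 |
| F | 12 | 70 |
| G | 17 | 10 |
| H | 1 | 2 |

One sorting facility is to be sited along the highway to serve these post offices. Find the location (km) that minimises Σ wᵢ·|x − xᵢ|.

For a sum of weighted absolute distances on a line, the optimum is the weighted median (not the mean). Total weight W = 346; half-weight = 173.
Sort by position and accumulate weight:
  km 1 (H, w=2) → cum 2
  km 12 (F, w=70) → cum 72
  km 16 (A, w=150) → cum 222  ≥ 173 → median here
  km 17 (G, w=10) → cum 232
  km 36 (B, w=40) → cum 272
  km 39 (D, w=11) → cum 283
  km 42 (C, w=55) → cum 338
  km 48 (E, w=8) → cum 346
Optimal location: km 16.

x = 16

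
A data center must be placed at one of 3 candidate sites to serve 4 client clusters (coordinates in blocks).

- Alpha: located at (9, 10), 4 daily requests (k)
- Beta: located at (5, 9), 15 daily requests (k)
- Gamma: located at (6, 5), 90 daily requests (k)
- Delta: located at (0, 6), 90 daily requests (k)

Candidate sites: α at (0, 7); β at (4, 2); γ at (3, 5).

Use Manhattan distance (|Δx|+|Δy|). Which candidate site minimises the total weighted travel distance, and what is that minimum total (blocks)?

Total weighted distance at each candidate:
  α (0, 7): total = 963
  β (4, 2): total = 1342
  γ (3, 5): total = 764
Minimum is at γ with total 764 blocks.

γ, total 764 blocks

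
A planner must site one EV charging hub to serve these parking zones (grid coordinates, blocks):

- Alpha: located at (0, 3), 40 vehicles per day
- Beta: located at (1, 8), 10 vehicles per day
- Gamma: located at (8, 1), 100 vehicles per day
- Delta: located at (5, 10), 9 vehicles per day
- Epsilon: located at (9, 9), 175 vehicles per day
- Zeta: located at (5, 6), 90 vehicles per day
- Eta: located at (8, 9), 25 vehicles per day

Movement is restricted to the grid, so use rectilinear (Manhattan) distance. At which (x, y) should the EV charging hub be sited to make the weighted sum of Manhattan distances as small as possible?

Manhattan distance separates: Σwᵢ(|x−xᵢ|+|y−yᵢ|) = Σwᵢ|x−xᵢ| + Σwᵢ|y−yᵢ|, so x and y are optimised independently as 1-D weighted medians.
Total weight W = 449; half = 224.5.
x-coordinate, sorted with cumulative weight:
  x=0 (Alpha, w=40) cum 40
  x=1 (Beta, w=10) cum 50
  x=5 (Delta, w=9) cum 59
  x=5 (Zeta, w=90) cum 149
  x=8 (Gamma, w=100) cum 249  ← median
  x=8 (Eta, w=25) cum 274
  x=9 (Epsilon, w=175) cum 449
⇒ x* = 8
y-coordinate, sorted with cumulative weight:
  y=1 (Gamma, w=100) cum 100
  y=3 (Alpha, w=40) cum 140
  y=6 (Zeta, w=90) cum 230  ← median
  y=8 (Beta, w=10) cum 240
  y=9 (Epsilon, w=175) cum 415
  y=9 (Eta, w=25) cum 440
  y=10 (Delta, w=9) cum 449
⇒ y* = 6

(8, 6)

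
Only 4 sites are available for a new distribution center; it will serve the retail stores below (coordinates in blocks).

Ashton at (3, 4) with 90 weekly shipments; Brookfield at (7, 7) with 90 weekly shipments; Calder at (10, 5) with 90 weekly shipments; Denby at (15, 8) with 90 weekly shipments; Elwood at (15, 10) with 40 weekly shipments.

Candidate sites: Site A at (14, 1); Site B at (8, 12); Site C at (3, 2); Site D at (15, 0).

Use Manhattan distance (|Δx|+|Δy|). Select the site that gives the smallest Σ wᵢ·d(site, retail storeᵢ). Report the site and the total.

Total weighted distance at each candidate:
  Site A (14, 1): total = 4270
  Site B (8, 12): total = 3870
  Site C (3, 2): total = 4310
  Site D (15, 0): total = 4810
Minimum is at Site B with total 3870 blocks.

Site B, total 3870 blocks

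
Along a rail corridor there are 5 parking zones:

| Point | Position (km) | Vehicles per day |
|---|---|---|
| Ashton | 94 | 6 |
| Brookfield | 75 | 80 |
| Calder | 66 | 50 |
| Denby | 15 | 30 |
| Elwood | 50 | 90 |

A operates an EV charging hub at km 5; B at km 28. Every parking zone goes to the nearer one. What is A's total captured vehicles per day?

30

The indifferent point is the midpoint (5+28)/2 = 16.5; parking zones left of it (closer to A at 5) go to A, those right go to B.
  Denby at 15 (w=30) → A
  Elwood at 50 (w=90) → B
  Calder at 66 (w=50) → B
  Brookfield at 75 (w=80) → B
  Ashton at 94 (w=6) → B
A captures 30; B captures 226.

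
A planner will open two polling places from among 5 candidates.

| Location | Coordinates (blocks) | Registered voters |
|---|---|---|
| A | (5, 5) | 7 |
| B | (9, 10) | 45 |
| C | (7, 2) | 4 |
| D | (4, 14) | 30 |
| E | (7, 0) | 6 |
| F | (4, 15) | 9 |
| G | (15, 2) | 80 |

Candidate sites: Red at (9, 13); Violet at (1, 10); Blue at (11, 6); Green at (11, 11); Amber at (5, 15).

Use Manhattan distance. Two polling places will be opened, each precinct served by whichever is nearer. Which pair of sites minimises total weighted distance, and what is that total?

{Blue, Amber}, total 1120

Evaluate every pair (each demand assigned to the nearer of the two):
  {Blue, Amber}: total = 1120
  {Red, Blue}: total = 1159
  {Blue, Green}: total = 1315
  {Violet, Blue}: total = 1333
  {Green, Amber}: total = 1456
  {Red, Green}: total = 1644
  {Violet, Green}: total = 1662
  {Red, Amber}: total = 1776
  {Red, Violet}: total = 1943
  {Violet, Amber}: total = 2404
Best pair: {Blue, Amber} with total 1120.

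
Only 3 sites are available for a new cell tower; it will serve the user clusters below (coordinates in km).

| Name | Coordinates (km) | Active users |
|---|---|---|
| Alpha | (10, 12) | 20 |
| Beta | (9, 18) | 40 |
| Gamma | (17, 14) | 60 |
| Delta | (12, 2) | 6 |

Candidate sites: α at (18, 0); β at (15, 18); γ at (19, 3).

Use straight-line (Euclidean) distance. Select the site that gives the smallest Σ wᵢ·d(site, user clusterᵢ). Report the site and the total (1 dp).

β, total 762.2 km

Total weighted distance at each candidate:
  α (18, 0): total = 1973.5
  β (15, 18): total = 762.2
  γ (19, 3): total = 1688.9
Minimum is at β with total 762.2 km.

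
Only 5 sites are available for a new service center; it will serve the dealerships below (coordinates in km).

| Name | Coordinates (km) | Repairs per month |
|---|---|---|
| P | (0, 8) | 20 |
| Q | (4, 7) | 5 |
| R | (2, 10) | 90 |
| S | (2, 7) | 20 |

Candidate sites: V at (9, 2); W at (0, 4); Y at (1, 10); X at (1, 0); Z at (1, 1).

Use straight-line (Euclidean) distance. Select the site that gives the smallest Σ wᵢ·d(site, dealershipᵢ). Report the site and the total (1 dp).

Y, total 219.2 km

Total weighted distance at each candidate:
  V (9, 2): total = 1380.4
  W (0, 4): total = 746.3
  Y (1, 10): total = 219.2
  X (1, 0): total = 1245.2
  Z (1, 1): total = 1111.6
Minimum is at Y with total 219.2 km.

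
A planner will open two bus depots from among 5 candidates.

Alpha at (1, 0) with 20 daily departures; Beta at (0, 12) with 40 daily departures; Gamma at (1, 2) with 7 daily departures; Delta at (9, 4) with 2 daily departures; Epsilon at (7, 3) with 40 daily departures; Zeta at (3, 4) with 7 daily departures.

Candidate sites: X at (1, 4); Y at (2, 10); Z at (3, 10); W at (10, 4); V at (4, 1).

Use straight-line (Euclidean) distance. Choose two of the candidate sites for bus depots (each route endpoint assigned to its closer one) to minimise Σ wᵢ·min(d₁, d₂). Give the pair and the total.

{Y, V}, total 376.5

Evaluate every pair (each demand assigned to the nearer of the two):
  {Y, V}: total = 376.5
  {Z, V}: total = 407.6
  {X, Y}: total = 480.4
  {X, Z}: total = 511.5
  {Y, W}: total = 537.6
  {X, W}: total = 559.0
  {Z, W}: total = 569.4
  {X, V}: total = 569.6
  {W, V}: total = 704.2
  {Y, Z}: total = 752.0
Best pair: {Y, V} with total 376.5.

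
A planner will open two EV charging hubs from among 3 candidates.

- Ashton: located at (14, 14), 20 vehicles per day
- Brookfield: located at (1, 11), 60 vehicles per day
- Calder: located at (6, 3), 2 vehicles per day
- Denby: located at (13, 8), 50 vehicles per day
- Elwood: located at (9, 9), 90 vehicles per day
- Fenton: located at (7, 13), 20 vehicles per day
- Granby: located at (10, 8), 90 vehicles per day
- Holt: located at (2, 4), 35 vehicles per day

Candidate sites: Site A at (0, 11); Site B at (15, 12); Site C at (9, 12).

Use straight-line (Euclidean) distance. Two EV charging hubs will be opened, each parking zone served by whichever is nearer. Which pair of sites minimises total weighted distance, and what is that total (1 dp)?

Evaluate every pair (each demand assigned to the nearer of the two):
  {Site A, Site C}: total = 1410.1
  {Site B, Site C}: total = 1828.9
  {Site A, Site B}: total = 1928.8
Best pair: {Site A, Site C} with total 1410.1.

{Site A, Site C}, total 1410.1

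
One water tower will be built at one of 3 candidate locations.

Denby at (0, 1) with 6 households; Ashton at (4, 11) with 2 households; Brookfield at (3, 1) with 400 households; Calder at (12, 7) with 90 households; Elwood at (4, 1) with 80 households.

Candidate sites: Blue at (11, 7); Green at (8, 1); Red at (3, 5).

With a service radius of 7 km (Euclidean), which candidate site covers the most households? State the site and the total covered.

Coverage radius r = 7 km; a point is covered iff (Δx)²+(Δy)² ≤ 7² = 49.
  Blue (11, 7): covers {Calder} → 90
  Green (8, 1): covers {Brookfield, Elwood} → 480
  Red (3, 5): covers {Denby, Ashton, Brookfield, Elwood} → 488
Maximum coverage at Red: 488 households.

Red, covering 488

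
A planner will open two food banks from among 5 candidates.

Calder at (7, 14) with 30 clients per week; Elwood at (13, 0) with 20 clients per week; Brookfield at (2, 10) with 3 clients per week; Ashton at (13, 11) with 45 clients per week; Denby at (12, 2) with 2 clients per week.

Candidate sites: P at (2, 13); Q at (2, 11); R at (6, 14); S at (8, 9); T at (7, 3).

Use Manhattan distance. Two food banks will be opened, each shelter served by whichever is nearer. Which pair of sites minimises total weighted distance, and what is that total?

{R, S}, total 668

Evaluate every pair (each demand assigned to the nearer of the two):
  {R, S}: total = 668
  {R, T}: total = 696
  {S, T}: total = 708
  {Q, S}: total = 800
  {P, S}: total = 806
  {Q, T}: total = 930
  {Q, R}: total = 939
  {P, R}: total = 945
  {P, T}: total = 966
  {P, Q}: total = 1156
Best pair: {R, S} with total 668.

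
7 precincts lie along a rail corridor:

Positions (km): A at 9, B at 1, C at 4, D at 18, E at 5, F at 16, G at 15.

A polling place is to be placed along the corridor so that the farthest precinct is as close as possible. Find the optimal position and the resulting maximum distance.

The 1-center on a line is the midpoint of the two extreme points: leftmost at 1, rightmost at 18.
Optimal location = (1 + 18)/2 = 9.5; maximum distance = (18 − 1)/2 = 8.5.

location 9.5, max distance 8.5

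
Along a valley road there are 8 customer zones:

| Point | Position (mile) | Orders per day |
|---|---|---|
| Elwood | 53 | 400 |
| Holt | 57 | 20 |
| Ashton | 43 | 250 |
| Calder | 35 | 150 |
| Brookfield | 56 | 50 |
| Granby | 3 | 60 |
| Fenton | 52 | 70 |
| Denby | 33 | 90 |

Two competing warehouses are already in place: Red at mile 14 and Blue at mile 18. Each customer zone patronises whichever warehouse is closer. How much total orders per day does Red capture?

60

The indifferent point is the midpoint (14+18)/2 = 16; customer zones left of it (closer to Red at 14) go to Red, those right go to Blue.
  Granby at 3 (w=60) → Red
  Denby at 33 (w=90) → Blue
  Calder at 35 (w=150) → Blue
  Ashton at 43 (w=250) → Blue
  Fenton at 52 (w=70) → Blue
  Elwood at 53 (w=400) → Blue
  Brookfield at 56 (w=50) → Blue
  Holt at 57 (w=20) → Blue
Red captures 60; Blue captures 1030.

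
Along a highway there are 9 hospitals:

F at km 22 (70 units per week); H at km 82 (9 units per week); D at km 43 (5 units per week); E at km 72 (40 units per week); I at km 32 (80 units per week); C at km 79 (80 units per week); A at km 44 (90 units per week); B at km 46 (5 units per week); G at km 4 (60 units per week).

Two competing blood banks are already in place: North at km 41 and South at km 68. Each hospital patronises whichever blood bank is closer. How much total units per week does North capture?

310

The indifferent point is the midpoint (41+68)/2 = 54.5; hospitals left of it (closer to North at 41) go to North, those right go to South.
  G at 4 (w=60) → North
  F at 22 (w=70) → North
  I at 32 (w=80) → North
  D at 43 (w=5) → North
  A at 44 (w=90) → North
  B at 46 (w=5) → North
  E at 72 (w=40) → South
  C at 79 (w=80) → South
  H at 82 (w=9) → South
North captures 310; South captures 129.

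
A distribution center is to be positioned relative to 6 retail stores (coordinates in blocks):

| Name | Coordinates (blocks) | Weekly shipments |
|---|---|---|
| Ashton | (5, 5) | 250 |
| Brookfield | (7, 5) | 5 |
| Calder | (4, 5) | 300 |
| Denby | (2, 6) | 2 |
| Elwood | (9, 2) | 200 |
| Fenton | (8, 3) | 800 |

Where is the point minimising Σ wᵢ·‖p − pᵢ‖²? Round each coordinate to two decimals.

The minimiser of Σwᵢ‖p−pᵢ‖² is the weighted centroid p* = (Σwᵢpᵢ)/(Σwᵢ).
Σwᵢ = 1557.
Σwᵢxᵢ = 250·5 + 5·7 + 300·4 + 2·2 + 200·9 + 800·8 = 10689.
Σwᵢyᵢ = 250·5 + 5·5 + 300·5 + 2·6 + 200·2 + 800·3 = 5587.
x* = 10689/1557 = 6.87, y* = 5587/1557 = 3.59.

(6.87, 3.59)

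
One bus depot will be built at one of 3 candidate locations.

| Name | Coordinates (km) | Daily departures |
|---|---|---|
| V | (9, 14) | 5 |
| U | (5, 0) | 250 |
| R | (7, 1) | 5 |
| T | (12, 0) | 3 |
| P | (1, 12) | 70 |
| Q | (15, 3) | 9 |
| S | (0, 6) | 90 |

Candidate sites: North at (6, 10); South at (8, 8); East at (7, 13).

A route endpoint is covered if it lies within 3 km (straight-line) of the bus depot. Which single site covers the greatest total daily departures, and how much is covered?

Coverage radius r = 3 km; a point is covered iff (Δx)²+(Δy)² ≤ 3² = 9.
  North (6, 10): covers {none} → 0
  South (8, 8): covers {none} → 0
  East (7, 13): covers {V} → 5
Maximum coverage at East: 5 daily departures.

East, covering 5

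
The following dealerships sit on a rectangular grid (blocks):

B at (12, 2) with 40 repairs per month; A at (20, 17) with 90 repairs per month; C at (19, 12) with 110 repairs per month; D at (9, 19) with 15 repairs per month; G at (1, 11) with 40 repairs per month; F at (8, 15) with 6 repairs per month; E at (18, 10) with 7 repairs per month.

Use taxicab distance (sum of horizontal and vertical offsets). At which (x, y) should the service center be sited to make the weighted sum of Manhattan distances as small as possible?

(19, 12)

Manhattan distance separates: Σwᵢ(|x−xᵢ|+|y−yᵢ|) = Σwᵢ|x−xᵢ| + Σwᵢ|y−yᵢ|, so x and y are optimised independently as 1-D weighted medians.
Total weight W = 308; half = 154.
x-coordinate, sorted with cumulative weight:
  x=1 (G, w=40) cum 40
  x=8 (F, w=6) cum 46
  x=9 (D, w=15) cum 61
  x=12 (B, w=40) cum 101
  x=18 (E, w=7) cum 108
  x=19 (C, w=110) cum 218  ← median
  x=20 (A, w=90) cum 308
⇒ x* = 19
y-coordinate, sorted with cumulative weight:
  y=2 (B, w=40) cum 40
  y=10 (E, w=7) cum 47
  y=11 (G, w=40) cum 87
  y=12 (C, w=110) cum 197  ← median
  y=15 (F, w=6) cum 203
  y=17 (A, w=90) cum 293
  y=19 (D, w=15) cum 308
⇒ y* = 12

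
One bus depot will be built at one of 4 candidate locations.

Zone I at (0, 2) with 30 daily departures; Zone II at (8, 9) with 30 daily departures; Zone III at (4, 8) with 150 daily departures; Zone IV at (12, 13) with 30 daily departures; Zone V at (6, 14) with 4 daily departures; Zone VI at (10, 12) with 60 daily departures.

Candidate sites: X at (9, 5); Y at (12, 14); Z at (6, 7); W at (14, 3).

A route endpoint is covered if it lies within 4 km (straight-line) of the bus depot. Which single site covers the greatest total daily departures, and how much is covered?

Coverage radius r = 4 km; a point is covered iff (Δx)²+(Δy)² ≤ 4² = 16.
  X (9, 5): covers {none} → 0
  Y (12, 14): covers {Zone IV, Zone VI} → 90
  Z (6, 7): covers {Zone II, Zone III} → 180
  W (14, 3): covers {none} → 0
Maximum coverage at Z: 180 daily departures.

Z, covering 180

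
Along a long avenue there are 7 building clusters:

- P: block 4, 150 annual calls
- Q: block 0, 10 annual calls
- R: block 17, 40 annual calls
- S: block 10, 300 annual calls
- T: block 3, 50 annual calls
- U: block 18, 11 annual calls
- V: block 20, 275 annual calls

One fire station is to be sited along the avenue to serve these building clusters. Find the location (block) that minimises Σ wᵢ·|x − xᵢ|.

x = 10

For a sum of weighted absolute distances on a line, the optimum is the weighted median (not the mean). Total weight W = 836; half-weight = 418.
Sort by position and accumulate weight:
  block 0 (Q, w=10) → cum 10
  block 3 (T, w=50) → cum 60
  block 4 (P, w=150) → cum 210
  block 10 (S, w=300) → cum 510  ≥ 418 → median here
  block 17 (R, w=40) → cum 550
  block 18 (U, w=11) → cum 561
  block 20 (V, w=275) → cum 836
Optimal location: block 10.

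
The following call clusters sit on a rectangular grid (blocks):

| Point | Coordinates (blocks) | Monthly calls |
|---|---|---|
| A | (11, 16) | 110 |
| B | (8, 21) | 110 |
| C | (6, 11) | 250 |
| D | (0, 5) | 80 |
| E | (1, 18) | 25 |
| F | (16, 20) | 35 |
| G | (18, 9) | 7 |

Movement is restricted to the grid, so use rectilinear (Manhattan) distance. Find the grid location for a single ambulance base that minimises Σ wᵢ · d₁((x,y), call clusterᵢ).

Manhattan distance separates: Σwᵢ(|x−xᵢ|+|y−yᵢ|) = Σwᵢ|x−xᵢ| + Σwᵢ|y−yᵢ|, so x and y are optimised independently as 1-D weighted medians.
Total weight W = 617; half = 308.5.
x-coordinate, sorted with cumulative weight:
  x=0 (D, w=80) cum 80
  x=1 (E, w=25) cum 105
  x=6 (C, w=250) cum 355  ← median
  x=8 (B, w=110) cum 465
  x=11 (A, w=110) cum 575
  x=16 (F, w=35) cum 610
  x=18 (G, w=7) cum 617
⇒ x* = 6
y-coordinate, sorted with cumulative weight:
  y=5 (D, w=80) cum 80
  y=9 (G, w=7) cum 87
  y=11 (C, w=250) cum 337  ← median
  y=16 (A, w=110) cum 447
  y=18 (E, w=25) cum 472
  y=20 (F, w=35) cum 507
  y=21 (B, w=110) cum 617
⇒ y* = 11

(6, 11)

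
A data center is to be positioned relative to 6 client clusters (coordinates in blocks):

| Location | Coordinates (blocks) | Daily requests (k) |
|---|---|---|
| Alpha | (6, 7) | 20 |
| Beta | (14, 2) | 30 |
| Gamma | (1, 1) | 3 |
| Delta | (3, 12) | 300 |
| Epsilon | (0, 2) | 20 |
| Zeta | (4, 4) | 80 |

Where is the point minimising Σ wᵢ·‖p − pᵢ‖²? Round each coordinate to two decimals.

(3.89, 9.19)

The minimiser of Σwᵢ‖p−pᵢ‖² is the weighted centroid p* = (Σwᵢpᵢ)/(Σwᵢ).
Σwᵢ = 453.
Σwᵢxᵢ = 20·6 + 30·14 + 3·1 + 300·3 + 20·0 + 80·4 = 1763.
Σwᵢyᵢ = 20·7 + 30·2 + 3·1 + 300·12 + 20·2 + 80·4 = 4163.
x* = 1763/453 = 3.89, y* = 4163/453 = 9.19.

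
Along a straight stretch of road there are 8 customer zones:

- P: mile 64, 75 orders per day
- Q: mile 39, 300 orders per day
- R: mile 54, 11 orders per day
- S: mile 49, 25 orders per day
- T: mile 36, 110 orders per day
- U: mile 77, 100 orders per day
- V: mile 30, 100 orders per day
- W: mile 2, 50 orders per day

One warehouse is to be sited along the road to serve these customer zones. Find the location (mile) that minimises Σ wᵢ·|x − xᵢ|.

For a sum of weighted absolute distances on a line, the optimum is the weighted median (not the mean). Total weight W = 771; half-weight = 385.5.
Sort by position and accumulate weight:
  mile 2 (W, w=50) → cum 50
  mile 30 (V, w=100) → cum 150
  mile 36 (T, w=110) → cum 260
  mile 39 (Q, w=300) → cum 560  ≥ 385.5 → median here
  mile 49 (S, w=25) → cum 585
  mile 54 (R, w=11) → cum 596
  mile 64 (P, w=75) → cum 671
  mile 77 (U, w=100) → cum 771
Optimal location: mile 39.

x = 39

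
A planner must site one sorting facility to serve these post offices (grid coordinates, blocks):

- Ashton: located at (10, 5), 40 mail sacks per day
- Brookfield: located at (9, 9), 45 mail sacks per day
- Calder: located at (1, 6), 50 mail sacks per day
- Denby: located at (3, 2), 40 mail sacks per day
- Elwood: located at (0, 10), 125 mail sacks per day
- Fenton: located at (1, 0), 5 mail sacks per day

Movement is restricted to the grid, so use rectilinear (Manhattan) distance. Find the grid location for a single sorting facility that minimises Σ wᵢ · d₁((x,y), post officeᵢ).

(1, 9)

Manhattan distance separates: Σwᵢ(|x−xᵢ|+|y−yᵢ|) = Σwᵢ|x−xᵢ| + Σwᵢ|y−yᵢ|, so x and y are optimised independently as 1-D weighted medians.
Total weight W = 305; half = 152.5.
x-coordinate, sorted with cumulative weight:
  x=0 (Elwood, w=125) cum 125
  x=1 (Calder, w=50) cum 175  ← median
  x=1 (Fenton, w=5) cum 180
  x=3 (Denby, w=40) cum 220
  x=9 (Brookfield, w=45) cum 265
  x=10 (Ashton, w=40) cum 305
⇒ x* = 1
y-coordinate, sorted with cumulative weight:
  y=0 (Fenton, w=5) cum 5
  y=2 (Denby, w=40) cum 45
  y=5 (Ashton, w=40) cum 85
  y=6 (Calder, w=50) cum 135
  y=9 (Brookfield, w=45) cum 180  ← median
  y=10 (Elwood, w=125) cum 305
⇒ y* = 9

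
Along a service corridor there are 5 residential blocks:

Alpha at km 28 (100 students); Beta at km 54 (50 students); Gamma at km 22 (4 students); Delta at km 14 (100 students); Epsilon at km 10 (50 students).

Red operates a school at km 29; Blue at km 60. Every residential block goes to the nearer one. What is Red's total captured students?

254

The indifferent point is the midpoint (29+60)/2 = 44.5; residential blocks left of it (closer to Red at 29) go to Red, those right go to Blue.
  Epsilon at 10 (w=50) → Red
  Delta at 14 (w=100) → Red
  Gamma at 22 (w=4) → Red
  Alpha at 28 (w=100) → Red
  Beta at 54 (w=50) → Blue
Red captures 254; Blue captures 50.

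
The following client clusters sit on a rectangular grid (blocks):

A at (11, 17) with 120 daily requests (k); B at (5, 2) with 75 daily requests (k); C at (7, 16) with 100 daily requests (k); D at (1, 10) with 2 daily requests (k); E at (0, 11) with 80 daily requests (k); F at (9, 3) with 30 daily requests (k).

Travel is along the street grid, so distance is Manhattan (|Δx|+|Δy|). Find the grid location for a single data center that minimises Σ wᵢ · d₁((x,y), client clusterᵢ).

(7, 16)

Manhattan distance separates: Σwᵢ(|x−xᵢ|+|y−yᵢ|) = Σwᵢ|x−xᵢ| + Σwᵢ|y−yᵢ|, so x and y are optimised independently as 1-D weighted medians.
Total weight W = 407; half = 203.5.
x-coordinate, sorted with cumulative weight:
  x=0 (E, w=80) cum 80
  x=1 (D, w=2) cum 82
  x=5 (B, w=75) cum 157
  x=7 (C, w=100) cum 257  ← median
  x=9 (F, w=30) cum 287
  x=11 (A, w=120) cum 407
⇒ x* = 7
y-coordinate, sorted with cumulative weight:
  y=2 (B, w=75) cum 75
  y=3 (F, w=30) cum 105
  y=10 (D, w=2) cum 107
  y=11 (E, w=80) cum 187
  y=16 (C, w=100) cum 287  ← median
  y=17 (A, w=120) cum 407
⇒ y* = 16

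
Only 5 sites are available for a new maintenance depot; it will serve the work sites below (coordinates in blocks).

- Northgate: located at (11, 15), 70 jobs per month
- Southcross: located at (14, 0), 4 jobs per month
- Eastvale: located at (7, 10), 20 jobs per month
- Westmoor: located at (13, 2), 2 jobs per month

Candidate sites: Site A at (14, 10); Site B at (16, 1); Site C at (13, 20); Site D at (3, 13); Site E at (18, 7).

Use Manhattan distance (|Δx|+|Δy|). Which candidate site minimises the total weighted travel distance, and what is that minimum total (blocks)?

Total weighted distance at each candidate:
  Site A (14, 10): total = 758
  Site B (16, 1): total = 1710
  Site C (13, 20): total = 930
  Site D (3, 13): total = 978
  Site E (18, 7): total = 1394
Minimum is at Site A with total 758 blocks.

Site A, total 758 blocks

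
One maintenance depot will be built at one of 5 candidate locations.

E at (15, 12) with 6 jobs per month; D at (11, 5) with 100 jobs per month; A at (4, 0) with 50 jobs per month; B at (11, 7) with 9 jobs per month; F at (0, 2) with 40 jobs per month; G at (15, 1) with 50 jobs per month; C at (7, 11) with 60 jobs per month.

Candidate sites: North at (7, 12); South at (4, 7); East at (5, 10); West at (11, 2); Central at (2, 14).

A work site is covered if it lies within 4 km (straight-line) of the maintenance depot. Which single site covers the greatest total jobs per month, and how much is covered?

Coverage radius r = 4 km; a point is covered iff (Δx)²+(Δy)² ≤ 4² = 16.
  North (7, 12): covers {C} → 60
  South (4, 7): covers {none} → 0
  East (5, 10): covers {C} → 60
  West (11, 2): covers {D} → 100
  Central (2, 14): covers {none} → 0
Maximum coverage at West: 100 jobs per month.

West, covering 100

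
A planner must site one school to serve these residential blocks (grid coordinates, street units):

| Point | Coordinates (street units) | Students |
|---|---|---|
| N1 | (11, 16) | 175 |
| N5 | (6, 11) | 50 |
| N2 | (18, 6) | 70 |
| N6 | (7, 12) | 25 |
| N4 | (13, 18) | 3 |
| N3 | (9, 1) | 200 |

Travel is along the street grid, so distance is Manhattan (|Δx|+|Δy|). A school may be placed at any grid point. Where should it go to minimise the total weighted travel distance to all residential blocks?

Manhattan distance separates: Σwᵢ(|x−xᵢ|+|y−yᵢ|) = Σwᵢ|x−xᵢ| + Σwᵢ|y−yᵢ|, so x and y are optimised independently as 1-D weighted medians.
Total weight W = 523; half = 261.5.
x-coordinate, sorted with cumulative weight:
  x=6 (N5, w=50) cum 50
  x=7 (N6, w=25) cum 75
  x=9 (N3, w=200) cum 275  ← median
  x=11 (N1, w=175) cum 450
  x=13 (N4, w=3) cum 453
  x=18 (N2, w=70) cum 523
⇒ x* = 9
y-coordinate, sorted with cumulative weight:
  y=1 (N3, w=200) cum 200
  y=6 (N2, w=70) cum 270  ← median
  y=11 (N5, w=50) cum 320
  y=12 (N6, w=25) cum 345
  y=16 (N1, w=175) cum 520
  y=18 (N4, w=3) cum 523
⇒ y* = 6

(9, 6)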